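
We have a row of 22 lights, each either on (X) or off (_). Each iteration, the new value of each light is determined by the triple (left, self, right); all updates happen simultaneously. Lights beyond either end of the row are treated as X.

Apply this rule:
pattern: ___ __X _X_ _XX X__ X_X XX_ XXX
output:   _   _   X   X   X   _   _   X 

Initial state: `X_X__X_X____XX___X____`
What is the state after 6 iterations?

__XX_X_XX___X_X__XX___
X_X__X_X_X__X_XX_X_X__
__XX_X_X_XX_X_X__X_XX_
X_X__X_X_X__X_XX_X_X__  (repeats iteration 2; period 2)
iteration 6: X_X__X_X_X__X_XX_X_X__

X_X__X_X_X__X_XX_X_X__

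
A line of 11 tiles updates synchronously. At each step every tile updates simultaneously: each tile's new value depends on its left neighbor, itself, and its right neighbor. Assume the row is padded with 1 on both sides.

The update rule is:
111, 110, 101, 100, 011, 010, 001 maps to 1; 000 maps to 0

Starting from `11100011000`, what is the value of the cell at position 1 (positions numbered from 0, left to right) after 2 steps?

1

11110111101
11111111111
position 1 holds 1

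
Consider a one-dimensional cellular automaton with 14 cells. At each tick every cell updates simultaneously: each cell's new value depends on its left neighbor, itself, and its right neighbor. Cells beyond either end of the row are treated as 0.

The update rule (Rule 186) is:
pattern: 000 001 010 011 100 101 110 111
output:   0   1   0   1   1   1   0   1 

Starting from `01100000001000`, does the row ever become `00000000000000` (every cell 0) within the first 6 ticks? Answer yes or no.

11010000010100
10101000101010
01010101010101
10101010101010
01010101010101  (repeats tick 3; period 2)
tick 6: 10101010101010
tick 6 is 10101010101010, still not uniform 0

no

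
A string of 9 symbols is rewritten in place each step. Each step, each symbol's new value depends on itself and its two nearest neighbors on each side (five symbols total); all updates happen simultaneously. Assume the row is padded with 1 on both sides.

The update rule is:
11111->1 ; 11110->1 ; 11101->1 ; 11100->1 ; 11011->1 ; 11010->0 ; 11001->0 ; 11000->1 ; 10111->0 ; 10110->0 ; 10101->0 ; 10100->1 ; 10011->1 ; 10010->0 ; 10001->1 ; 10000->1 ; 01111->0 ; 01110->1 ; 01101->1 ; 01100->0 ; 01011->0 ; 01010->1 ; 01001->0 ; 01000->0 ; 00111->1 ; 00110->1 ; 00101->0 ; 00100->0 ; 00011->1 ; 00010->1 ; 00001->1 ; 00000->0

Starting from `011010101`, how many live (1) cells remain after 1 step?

3

step 1: 101001000
count of 1: 3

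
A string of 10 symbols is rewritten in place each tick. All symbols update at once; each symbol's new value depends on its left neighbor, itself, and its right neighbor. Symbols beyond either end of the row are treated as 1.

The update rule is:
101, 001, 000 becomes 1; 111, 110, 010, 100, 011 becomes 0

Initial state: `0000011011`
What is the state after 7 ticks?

0100111010

0111100100
1000001001
0011110010
0100000101
1001111010
0010000101
0100111010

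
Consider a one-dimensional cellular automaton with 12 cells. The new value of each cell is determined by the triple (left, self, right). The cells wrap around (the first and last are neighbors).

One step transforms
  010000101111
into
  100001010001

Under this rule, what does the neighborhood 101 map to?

1

At position 0 the neighborhood is 101; the next row has 1 there.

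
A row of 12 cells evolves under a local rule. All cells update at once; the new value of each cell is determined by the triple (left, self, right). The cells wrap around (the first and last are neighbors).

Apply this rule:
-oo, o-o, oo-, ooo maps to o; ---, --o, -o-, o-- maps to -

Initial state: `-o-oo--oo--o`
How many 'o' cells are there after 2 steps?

6

o-ooo--oo---
-oooo--oo---
count of o: 6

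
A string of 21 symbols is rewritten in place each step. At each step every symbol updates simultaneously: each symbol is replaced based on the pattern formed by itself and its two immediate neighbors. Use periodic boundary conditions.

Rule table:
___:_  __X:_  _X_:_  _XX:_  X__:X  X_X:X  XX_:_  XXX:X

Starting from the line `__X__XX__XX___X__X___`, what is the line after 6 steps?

step 1: ___X___X___X___X__X__
step 2: ____X___X___X___X__X_
step 3: _____X___X___X___X__X
step 4: X_____X___X___X___X__
step 5: _X_____X___X___X___X_
step 6: __X_____X___X___X___X

__X_____X___X___X___X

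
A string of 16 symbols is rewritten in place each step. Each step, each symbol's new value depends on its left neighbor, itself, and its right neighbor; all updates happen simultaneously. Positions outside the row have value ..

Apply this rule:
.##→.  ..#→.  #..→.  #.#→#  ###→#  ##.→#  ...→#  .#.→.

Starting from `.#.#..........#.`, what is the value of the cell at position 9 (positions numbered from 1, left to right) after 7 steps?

..#..########...
#.....#######.##
..###..#######.#
#..##...#######.
....#.#..######.
###..#....#####.
.##....##..####.
position 9 holds #

#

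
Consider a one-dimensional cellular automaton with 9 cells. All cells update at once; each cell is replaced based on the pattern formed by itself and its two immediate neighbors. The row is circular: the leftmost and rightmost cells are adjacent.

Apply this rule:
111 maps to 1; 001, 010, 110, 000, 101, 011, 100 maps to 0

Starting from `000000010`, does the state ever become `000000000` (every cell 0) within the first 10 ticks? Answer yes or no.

000000000
all cells are 0 at tick 1

yes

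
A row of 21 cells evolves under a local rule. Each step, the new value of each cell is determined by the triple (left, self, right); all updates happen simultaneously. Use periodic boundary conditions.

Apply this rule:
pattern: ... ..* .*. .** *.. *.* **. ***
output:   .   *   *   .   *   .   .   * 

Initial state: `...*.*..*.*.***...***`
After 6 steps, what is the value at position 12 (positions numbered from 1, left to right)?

*

step 1: *.**.****.*..*.*.*.*.
step 2: *.....**..****.*.*.*.
step 3: **...*..**.**..*.*.*.
step 4: ..*.****.....***.*.*.
step 5: .**..**.*...*.*..*.**
step 6: ...**...**.**.****...
position 12 holds *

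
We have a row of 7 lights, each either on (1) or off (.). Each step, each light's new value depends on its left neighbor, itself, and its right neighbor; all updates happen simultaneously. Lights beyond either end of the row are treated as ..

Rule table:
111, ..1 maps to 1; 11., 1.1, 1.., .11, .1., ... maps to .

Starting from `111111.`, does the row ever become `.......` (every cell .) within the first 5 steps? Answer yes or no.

yes

.1111..
1.11...
.......
all cells are . at step 3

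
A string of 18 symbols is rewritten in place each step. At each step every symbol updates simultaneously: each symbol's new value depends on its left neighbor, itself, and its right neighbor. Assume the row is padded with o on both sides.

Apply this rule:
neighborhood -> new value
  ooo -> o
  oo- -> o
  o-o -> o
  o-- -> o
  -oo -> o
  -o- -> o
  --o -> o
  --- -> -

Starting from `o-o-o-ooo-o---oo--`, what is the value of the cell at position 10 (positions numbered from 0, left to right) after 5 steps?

oooooooooooo-ooooo
oooooooooooooooooo
oooooooooooooooooo  (fixed point — unchanged through step 5)
position 10 holds o

o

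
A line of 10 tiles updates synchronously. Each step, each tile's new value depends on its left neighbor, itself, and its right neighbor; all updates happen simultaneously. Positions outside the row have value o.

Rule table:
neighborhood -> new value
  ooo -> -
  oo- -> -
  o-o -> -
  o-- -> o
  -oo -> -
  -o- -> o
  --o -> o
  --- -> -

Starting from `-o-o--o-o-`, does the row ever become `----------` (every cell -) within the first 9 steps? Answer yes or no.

yes

-o-oooo-o-
-o------o-
-oo----oo-
---o--o---
o-oooooo-o
----------
all cells are - at step 6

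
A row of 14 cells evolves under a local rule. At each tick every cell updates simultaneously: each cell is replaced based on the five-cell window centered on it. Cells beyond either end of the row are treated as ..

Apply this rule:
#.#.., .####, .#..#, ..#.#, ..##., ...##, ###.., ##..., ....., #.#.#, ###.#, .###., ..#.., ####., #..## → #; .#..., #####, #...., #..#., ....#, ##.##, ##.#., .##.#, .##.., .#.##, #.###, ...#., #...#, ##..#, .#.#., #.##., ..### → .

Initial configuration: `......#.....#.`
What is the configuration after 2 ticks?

.###..##.##.#.

####..#..#..#.
.###..##.##.#.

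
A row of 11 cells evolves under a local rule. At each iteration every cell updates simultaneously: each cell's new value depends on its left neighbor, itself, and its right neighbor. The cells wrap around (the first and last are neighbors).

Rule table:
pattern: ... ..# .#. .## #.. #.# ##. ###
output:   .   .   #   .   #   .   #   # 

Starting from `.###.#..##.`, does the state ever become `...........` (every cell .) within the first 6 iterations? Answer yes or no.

iteration 1: ..##.##..##
iteration 2: #..#..##..#
iteration 3: ##.##..##..
iteration 4: .#..##..##.
iteration 5: .##..##..##
iteration 6: ..##..##..#
iteration 6 is ..##..##..#, still not uniform .

no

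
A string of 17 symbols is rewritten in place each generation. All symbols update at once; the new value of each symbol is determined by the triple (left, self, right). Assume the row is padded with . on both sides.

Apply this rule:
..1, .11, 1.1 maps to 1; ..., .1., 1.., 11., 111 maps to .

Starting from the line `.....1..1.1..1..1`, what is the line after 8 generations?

generation 1: ....1..1.1..1..1.
generation 2: ...1..1.1..1..1..
generation 3: ..1..1.1..1..1...
generation 4: .1..1.1..1..1....
generation 5: 1..1.1..1..1.....
generation 6: ..1.1..1..1......
generation 7: .1.1..1..1.......
generation 8: 1.1..1..1........

1.1..1..1........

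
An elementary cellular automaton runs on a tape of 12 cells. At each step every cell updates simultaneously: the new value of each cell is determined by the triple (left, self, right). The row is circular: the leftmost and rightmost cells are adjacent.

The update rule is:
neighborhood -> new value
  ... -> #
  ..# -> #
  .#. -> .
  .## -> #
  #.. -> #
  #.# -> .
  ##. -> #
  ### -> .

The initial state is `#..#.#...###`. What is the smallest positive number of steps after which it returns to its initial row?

step 1: ###...####..
step 2: #.#####..###
step 3: #.#...####..
step 4: ...####..###
step 5: ####..####.#
step 6: ...####..#.#
step 7: ####..###...
step 8: #..####.####
step 9: ####..#.#...
step 10: #..###...###
step 11: ####.#####..
step 12: #..#.#...###

12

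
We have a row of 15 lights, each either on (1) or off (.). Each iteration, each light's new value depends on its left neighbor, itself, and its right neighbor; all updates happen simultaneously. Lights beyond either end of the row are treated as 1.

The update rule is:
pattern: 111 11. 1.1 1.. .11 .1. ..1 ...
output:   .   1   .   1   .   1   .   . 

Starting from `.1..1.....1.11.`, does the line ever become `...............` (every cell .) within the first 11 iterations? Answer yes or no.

.11.11....1..1.
..1..11...11.1.
1.11..11...1.1.
1..11..11..1.1.
11..11..11.1.1.
.11..11..1.1.1.
..11..11.1.1.1.
1..11..1.1.1.1.
11..11.1.1.1.1.
.11..1.1.1.1.1.
..11.1.1.1.1.1.
iteration 11 is ..11.1.1.1.1.1., still not uniform .

no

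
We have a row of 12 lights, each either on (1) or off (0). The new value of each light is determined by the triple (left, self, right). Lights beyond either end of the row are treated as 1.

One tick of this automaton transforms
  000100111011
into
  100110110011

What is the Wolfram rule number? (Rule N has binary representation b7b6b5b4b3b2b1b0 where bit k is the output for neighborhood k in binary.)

156

position 7: 111 → 1  (bit 7 = 1)
position 8: 110 → 0  (bit 6 = 0)
position 9: 101 → 0  (bit 5 = 0)
position 0: 100 → 1  (bit 4 = 1)
position 6: 011 → 1  (bit 3 = 1)
position 3: 010 → 1  (bit 2 = 1)
position 2: 001 → 0  (bit 1 = 0)
position 1: 000 → 0  (bit 0 = 0)
bits b7..b0 = 10011100 = 156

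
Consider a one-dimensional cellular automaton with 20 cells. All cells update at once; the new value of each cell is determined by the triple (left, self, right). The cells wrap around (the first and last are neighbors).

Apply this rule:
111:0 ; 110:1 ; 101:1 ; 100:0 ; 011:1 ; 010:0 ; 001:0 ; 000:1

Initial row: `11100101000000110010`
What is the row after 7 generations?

generation 1: 10100010011110110001
generation 2: 11001000010011110101
generation 3: 01000011000010011011
generation 4: 10011011011000011111
generation 5: 10011111111011010000
generation 6: 00010000001111100110
generation 7: 11000111101000100110

11000111101000100110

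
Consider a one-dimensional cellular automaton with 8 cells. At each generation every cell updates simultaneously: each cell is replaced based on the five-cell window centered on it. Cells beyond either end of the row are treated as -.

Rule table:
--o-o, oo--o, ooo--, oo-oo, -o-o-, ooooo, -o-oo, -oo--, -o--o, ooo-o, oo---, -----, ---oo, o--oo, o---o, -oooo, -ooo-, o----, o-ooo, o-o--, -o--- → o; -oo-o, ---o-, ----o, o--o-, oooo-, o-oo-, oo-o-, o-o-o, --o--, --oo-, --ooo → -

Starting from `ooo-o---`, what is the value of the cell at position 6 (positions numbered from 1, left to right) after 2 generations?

-oo-oooo
o--ooo-o
position 6 holds o

o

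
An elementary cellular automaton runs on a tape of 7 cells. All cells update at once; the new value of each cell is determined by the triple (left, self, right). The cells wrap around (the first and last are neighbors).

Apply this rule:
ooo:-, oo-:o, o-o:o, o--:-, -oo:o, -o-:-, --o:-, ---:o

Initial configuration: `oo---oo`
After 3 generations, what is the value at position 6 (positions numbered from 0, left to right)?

o

-o-o-o-
--o-o--
o--o--o
position 6 holds o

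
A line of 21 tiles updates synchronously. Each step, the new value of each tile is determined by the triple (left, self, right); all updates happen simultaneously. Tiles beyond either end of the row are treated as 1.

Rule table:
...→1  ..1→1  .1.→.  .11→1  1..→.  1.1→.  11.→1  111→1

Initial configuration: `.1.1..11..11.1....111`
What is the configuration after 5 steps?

.1111111.111.11111111

.....111.111...111111
.1111111.111.11111111
.1111111.111.11111111  (fixed point — unchanged through step 5)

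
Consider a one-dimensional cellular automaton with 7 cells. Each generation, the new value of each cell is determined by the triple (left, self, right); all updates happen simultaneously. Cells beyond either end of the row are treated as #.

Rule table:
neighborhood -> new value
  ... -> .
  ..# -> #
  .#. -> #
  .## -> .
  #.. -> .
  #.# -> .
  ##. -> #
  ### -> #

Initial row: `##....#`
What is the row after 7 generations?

##...#.
##..##.
##.#.#.
##.#.#.  (fixed point — unchanged through generation 7)

##.#.#.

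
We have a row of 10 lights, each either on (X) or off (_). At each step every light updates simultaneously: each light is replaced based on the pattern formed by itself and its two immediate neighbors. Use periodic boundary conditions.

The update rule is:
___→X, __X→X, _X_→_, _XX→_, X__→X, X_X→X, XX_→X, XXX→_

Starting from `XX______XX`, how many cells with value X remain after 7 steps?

_XXXXXXX__
X______XXX
XXXXXXX___
______XXXX
XXXXXX___X
_____XXXX_
XXXXX___XX
count of X: 7

7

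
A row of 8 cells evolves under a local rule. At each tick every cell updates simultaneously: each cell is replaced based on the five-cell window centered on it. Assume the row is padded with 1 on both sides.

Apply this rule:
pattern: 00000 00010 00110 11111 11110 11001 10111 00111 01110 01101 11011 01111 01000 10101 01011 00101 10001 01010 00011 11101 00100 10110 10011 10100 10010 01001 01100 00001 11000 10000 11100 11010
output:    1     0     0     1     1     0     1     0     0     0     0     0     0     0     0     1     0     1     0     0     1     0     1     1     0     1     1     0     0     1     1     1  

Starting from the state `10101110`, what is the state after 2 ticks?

01001000
11101000

11101000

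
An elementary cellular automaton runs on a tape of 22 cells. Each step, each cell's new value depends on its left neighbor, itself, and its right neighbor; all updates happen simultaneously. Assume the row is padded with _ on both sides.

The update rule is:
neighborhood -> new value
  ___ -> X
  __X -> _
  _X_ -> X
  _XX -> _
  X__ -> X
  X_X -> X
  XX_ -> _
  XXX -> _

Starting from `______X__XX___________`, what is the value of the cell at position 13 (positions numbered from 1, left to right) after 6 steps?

XXXXX_XX___XXXXXXXXXXX
_____X__XX____________
XXXX_XX___XXXXXXXXXXXX
____X__XX_____________
XXX_XX___XXXXXXXXXXXXX
___X__XX______________
position 13 holds _

_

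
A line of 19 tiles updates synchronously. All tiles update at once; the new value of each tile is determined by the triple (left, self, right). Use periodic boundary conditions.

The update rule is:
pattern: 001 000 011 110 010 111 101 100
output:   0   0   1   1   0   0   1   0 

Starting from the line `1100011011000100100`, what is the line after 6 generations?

1100000000000000000

1100011111000000000
1100010001000000000
1100000000000000000
1100000000000000000  (fixed point — unchanged through generation 6)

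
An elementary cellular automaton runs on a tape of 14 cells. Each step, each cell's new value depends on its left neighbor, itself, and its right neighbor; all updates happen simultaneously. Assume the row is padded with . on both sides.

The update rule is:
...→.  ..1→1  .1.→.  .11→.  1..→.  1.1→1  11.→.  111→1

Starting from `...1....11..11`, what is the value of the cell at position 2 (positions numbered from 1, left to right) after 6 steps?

.

step 1: ..1....1...1..
step 2: .1....1...1...
step 3: 1....1...1....
step 4: ....1...1.....
step 5: ...1...1......
step 6: ..1...1.......
position 2 holds .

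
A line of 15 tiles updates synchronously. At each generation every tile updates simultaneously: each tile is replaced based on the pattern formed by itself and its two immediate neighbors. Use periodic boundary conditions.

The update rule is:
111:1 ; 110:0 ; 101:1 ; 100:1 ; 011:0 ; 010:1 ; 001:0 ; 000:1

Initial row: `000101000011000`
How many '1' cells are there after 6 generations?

generation 1: 110111111000111
generation 2: 101011110110011
generation 3: 011101101001001
generation 4: 101010011101101
generation 5: 011111001010010
generation 6: 001110101111011
count of 1: 10

10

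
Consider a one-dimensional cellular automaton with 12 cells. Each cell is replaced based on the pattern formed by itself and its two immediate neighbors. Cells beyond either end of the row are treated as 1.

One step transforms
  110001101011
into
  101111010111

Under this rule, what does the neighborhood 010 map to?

0

At position 8 the neighborhood is 010; the next row has 0 there.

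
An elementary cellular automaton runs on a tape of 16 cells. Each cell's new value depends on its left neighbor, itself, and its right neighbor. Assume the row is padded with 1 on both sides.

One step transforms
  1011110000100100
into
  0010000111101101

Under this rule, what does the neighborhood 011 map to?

1

At position 2 the neighborhood is 011; the next row has 1 there.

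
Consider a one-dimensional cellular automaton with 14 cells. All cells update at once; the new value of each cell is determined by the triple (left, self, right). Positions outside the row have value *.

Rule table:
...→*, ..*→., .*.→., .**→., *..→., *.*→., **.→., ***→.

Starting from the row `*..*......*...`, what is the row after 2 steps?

.***......*...

step 1: .....****...*.
step 2: .***......*...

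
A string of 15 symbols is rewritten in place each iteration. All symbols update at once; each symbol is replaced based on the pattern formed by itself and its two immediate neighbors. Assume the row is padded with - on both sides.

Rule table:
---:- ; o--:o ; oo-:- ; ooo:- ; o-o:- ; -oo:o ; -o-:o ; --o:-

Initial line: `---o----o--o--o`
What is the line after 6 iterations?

---oo---oo-oo-o
---o-o--o--o--o
---o-oo-oo-oo-o
---o-o--o--o--o  (repeats iteration 2; period 2)
iteration 6: ---o-o--o--o--o

---o-o--o--o--o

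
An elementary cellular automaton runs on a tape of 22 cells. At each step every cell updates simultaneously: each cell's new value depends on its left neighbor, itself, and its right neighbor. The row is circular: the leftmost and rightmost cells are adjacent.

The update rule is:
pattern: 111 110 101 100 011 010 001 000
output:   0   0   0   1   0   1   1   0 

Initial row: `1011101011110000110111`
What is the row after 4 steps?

0001110110110000111000

0000001000001001000000
0000011100011111100000
0000100010100000010000
0001110110110000111000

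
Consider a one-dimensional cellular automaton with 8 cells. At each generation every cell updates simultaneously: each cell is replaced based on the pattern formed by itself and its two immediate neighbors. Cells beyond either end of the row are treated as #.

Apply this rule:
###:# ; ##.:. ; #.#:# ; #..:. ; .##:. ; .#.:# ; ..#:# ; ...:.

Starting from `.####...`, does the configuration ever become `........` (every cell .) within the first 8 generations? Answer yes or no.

#.##...#
.#....#.
##...###
#...#.##
...###.#
..#.#.#.
.#######
#.######
generation 8 is #.######, still not uniform .

no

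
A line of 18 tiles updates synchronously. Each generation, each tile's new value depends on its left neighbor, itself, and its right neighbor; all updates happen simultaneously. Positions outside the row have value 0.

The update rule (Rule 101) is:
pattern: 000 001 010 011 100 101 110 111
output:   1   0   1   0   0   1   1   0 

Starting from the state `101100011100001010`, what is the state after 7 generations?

011011101010010010

110101000101101110
011111010110110010
000001111011010010
111100001101110010
000101100110010010
110110100010010010
011011101010010010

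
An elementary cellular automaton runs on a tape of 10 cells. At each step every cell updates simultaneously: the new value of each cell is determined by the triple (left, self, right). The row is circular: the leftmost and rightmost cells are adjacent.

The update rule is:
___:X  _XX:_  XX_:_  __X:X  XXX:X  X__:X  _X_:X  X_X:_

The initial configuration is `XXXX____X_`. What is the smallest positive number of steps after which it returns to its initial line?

6

step 1: _XX_XXXXX_
step 2: X____XXX_X
step 3: _XXXX_X___
step 4: X_XX__XXXX
step 5: ____XX_XXX
step 6: XXXX____X_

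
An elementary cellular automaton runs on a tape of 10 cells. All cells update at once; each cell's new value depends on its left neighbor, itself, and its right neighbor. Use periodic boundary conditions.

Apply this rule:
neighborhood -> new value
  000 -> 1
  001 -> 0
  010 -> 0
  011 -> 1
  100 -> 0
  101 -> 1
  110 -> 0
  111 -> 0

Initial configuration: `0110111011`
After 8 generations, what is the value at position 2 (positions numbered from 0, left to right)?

0

1101100110
1011000101
0110010011
1100000010
1001111001
0001000001
0100011100
0001010001
position 2 holds 0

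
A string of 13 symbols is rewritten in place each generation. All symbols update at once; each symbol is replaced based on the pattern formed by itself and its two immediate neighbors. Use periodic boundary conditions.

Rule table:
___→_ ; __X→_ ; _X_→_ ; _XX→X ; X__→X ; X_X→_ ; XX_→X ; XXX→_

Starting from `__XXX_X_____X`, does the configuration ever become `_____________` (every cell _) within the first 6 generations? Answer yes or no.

no

X_X_X__X_____
_____X__X____
______X__X___
_______X__X__
________X__X_
_________X__X
generation 6 is _________X__X, still not uniform _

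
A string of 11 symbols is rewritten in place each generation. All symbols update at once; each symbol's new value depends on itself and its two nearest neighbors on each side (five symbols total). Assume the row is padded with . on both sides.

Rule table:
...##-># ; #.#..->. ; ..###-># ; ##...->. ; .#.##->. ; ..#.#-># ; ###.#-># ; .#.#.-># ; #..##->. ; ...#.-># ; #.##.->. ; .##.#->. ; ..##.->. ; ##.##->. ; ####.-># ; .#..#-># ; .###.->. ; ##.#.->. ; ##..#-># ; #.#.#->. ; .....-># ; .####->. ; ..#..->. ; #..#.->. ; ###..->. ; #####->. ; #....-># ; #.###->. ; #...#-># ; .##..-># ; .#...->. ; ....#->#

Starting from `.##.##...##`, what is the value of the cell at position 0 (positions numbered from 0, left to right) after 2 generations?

#....#.##.#
..####.....
position 0 holds .

.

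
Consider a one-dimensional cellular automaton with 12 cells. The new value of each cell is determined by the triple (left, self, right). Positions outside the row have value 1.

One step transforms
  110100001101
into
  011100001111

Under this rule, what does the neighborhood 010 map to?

1

At position 3 the neighborhood is 010; the next row has 1 there.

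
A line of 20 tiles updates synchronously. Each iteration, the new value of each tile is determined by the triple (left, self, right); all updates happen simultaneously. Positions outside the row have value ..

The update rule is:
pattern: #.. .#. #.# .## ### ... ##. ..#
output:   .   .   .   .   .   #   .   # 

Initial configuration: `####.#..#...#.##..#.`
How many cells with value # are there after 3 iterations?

4

.......#..##.....#..
#######..#...####..#
........#..##.....#.
count of #: 4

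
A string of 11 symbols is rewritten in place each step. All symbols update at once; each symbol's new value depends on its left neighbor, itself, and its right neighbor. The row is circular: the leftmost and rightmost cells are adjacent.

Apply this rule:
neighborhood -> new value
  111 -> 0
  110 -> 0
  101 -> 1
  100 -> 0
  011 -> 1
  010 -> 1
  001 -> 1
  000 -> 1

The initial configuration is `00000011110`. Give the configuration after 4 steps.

11100000001

step 1: 11111110000
step 2: 10000000111
step 3: 00111111100
step 4: 11100000001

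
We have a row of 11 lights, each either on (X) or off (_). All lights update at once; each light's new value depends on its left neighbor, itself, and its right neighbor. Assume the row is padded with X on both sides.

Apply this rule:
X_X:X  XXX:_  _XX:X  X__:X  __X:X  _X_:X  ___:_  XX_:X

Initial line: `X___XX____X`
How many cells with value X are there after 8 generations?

XX_XXXX__XX
_XXX__XXXX_
XX_XXXX__XX  (repeats generation 1; period 2)
generation 8: _XXX__XXXX_
count of X: 7

7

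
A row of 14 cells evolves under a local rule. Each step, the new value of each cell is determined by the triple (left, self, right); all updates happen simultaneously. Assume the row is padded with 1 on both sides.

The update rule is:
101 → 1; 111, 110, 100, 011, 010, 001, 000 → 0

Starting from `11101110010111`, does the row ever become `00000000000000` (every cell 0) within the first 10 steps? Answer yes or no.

yes

step 1: 00010000001000
step 2: 00000000000000
all cells are 0 at step 2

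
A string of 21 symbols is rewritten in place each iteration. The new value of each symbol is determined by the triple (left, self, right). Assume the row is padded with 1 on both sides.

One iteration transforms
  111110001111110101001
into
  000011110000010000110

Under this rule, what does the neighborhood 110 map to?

1

At position 4 the neighborhood is 110; the next row has 1 there.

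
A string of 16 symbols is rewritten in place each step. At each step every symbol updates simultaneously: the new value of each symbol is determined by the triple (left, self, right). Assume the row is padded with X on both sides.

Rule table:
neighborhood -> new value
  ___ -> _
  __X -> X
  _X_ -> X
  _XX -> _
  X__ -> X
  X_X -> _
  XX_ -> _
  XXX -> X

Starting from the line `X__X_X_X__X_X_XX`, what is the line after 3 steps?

_XXX_X_XXXX_X__X
__X__X__XX__XXX_
XXXXXXXX__XX_X__

XXXXXXXX__XX_X__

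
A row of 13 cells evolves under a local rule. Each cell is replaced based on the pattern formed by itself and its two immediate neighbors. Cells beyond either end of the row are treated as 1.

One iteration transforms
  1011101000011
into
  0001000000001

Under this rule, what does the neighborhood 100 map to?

0

At position 7 the neighborhood is 100; the next row has 0 there.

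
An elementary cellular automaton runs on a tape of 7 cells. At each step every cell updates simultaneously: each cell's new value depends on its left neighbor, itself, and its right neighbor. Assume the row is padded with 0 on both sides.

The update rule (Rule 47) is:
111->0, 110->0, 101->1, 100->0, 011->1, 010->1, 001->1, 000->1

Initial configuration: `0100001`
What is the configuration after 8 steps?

step 1: 1101111
step 2: 1011000
step 3: 1110011
step 4: 1000110
step 5: 1011100
step 6: 1110001
step 7: 1000111
step 8: 1011100

1011100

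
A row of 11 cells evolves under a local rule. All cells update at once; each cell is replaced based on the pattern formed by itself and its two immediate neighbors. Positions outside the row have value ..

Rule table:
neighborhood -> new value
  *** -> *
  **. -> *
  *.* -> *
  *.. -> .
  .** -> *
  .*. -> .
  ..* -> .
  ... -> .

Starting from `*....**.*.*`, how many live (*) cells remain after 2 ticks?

.....***.*.
.....****..
count of *: 4

4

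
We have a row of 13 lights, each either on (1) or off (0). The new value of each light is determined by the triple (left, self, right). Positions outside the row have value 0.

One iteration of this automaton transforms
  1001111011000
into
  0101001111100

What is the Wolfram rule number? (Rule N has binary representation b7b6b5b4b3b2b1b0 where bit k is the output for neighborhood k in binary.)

position 4: 111 → 0  (bit 7 = 0)
position 6: 110 → 1  (bit 6 = 1)
position 7: 101 → 1  (bit 5 = 1)
position 1: 100 → 1  (bit 4 = 1)
position 3: 011 → 1  (bit 3 = 1)
position 0: 010 → 0  (bit 2 = 0)
position 2: 001 → 0  (bit 1 = 0)
position 11: 000 → 0  (bit 0 = 0)
bits b7..b0 = 01111000 = 120

120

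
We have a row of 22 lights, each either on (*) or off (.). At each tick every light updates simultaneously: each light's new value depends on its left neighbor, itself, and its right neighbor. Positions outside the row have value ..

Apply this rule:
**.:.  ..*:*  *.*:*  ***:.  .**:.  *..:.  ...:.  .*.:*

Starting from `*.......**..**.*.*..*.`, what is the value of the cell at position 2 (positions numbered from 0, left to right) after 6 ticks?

*

*......*...*..****.**.
*.....**..**.*....*...
*....*...*..**...**...
*...**..**.*....*.....
*..*...*..**...**.....
*.**..**.*....*.......
position 2 holds *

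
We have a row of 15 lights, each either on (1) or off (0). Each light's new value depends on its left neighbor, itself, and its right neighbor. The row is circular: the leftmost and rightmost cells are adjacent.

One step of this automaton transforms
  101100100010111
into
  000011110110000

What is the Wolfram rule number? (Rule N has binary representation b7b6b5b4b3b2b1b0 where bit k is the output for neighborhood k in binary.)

22

position 13: 111 → 0  (bit 7 = 0)
position 0: 110 → 0  (bit 6 = 0)
position 1: 101 → 0  (bit 5 = 0)
position 4: 100 → 1  (bit 4 = 1)
position 2: 011 → 0  (bit 3 = 0)
position 6: 010 → 1  (bit 2 = 1)
position 5: 001 → 1  (bit 1 = 1)
position 8: 000 → 0  (bit 0 = 0)
bits b7..b0 = 00010110 = 22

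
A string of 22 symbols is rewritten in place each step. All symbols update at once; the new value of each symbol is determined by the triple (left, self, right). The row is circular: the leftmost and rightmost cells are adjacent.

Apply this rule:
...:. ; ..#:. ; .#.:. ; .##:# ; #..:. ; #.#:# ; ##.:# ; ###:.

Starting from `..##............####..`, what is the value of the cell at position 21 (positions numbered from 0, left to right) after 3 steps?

..##............#..#..
..##..................
..##..................
position 21 holds .

.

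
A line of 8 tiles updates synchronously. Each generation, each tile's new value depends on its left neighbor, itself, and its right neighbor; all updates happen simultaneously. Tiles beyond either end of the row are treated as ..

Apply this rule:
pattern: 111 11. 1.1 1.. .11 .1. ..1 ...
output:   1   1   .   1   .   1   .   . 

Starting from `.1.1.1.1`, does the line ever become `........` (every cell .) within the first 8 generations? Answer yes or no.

.1.1.1.1  (fixed point — unchanged through generation 8)
generation 8 is .1.1.1.1, still not uniform .

no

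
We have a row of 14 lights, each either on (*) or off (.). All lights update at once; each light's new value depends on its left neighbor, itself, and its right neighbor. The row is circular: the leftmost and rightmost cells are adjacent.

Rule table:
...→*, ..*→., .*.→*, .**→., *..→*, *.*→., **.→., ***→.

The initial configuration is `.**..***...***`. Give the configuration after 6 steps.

*****...******

step 1: ...*....**....
step 2: **.****...****
step 3: .......**.....
step 4: ******...*****
step 5: ......**......
step 6: *****...******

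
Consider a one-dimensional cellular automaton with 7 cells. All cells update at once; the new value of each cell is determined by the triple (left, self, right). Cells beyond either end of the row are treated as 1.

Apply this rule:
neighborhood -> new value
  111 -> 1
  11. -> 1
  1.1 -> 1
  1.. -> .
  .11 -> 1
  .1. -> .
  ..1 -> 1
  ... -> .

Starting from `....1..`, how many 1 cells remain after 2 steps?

...1..1
..1..11
count of 1: 3

3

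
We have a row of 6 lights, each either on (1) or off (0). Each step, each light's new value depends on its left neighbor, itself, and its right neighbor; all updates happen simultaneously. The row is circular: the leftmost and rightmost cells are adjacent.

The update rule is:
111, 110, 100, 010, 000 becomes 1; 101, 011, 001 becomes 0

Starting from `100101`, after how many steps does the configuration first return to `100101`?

6

110100
010110
010011
011001
001101
100101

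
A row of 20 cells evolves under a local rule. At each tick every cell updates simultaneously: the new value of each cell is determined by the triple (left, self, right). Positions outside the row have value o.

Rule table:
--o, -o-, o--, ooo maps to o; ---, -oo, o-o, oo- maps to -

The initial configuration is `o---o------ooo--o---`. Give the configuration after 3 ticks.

tick 1: -o-ooo----o-o-oooo-o
tick 2: -o--o-o--oo-o--oo---
tick 3: -oooo-ooo---ooo--o-o

-oooo-ooo---ooo--o-o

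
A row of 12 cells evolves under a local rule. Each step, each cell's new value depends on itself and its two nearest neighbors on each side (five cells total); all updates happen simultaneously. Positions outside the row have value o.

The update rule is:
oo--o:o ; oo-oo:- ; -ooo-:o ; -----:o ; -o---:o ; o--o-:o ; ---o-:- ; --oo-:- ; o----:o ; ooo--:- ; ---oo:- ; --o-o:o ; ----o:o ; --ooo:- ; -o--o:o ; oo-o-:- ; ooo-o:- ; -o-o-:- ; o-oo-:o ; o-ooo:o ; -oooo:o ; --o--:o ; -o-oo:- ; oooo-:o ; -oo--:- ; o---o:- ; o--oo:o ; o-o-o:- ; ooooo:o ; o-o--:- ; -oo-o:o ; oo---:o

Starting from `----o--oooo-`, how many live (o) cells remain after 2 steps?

7

ooo-ooo-oo--
oo--oo--o-oo
count of o: 7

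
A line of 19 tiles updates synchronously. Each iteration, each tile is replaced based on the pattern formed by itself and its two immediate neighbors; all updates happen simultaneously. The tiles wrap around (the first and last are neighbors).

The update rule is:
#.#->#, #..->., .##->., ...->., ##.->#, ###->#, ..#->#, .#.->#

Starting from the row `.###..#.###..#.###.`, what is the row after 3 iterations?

###.##.###.##.###.#

#.##.###.##.###.##.
##.##.###.##.###.##
###.##.###.##.###.#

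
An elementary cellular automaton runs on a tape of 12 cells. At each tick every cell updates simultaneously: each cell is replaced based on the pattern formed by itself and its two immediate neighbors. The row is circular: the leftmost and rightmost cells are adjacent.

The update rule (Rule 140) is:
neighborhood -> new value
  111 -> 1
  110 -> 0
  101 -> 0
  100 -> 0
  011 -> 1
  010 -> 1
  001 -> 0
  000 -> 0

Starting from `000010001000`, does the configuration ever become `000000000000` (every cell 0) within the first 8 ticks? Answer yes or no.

no

000010001000  (fixed point — unchanged through tick 8)
tick 8 is 000010001000, still not uniform 0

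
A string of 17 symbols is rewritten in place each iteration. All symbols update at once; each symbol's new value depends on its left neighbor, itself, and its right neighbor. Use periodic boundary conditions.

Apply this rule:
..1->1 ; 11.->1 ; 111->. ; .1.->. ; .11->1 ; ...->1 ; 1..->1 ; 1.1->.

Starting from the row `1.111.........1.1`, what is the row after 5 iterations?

1.1.1111111111..1
1...1........1111
1111.111111111...
1..1.1.......1111
111...11111111...

111...11111111...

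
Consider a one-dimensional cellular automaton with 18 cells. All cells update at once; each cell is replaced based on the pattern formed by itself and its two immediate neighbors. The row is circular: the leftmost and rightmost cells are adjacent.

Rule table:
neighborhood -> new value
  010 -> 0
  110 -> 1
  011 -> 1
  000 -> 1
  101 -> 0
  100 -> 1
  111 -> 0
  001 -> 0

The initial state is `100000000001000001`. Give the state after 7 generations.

001101011101111100

generation 1: 111111111100111101
generation 2: 000000000110100101
generation 3: 111111110110010000
generation 4: 100000010111001110
generation 5: 011111000101101010
generation 6: 010001110001100001
generation 7: 001101011101111100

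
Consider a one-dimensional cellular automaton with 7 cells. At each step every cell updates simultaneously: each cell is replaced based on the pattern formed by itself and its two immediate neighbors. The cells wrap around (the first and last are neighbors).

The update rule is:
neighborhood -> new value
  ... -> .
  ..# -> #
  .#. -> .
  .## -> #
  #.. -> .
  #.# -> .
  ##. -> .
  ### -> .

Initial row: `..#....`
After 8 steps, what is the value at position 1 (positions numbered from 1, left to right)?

.

.#.....
#......
......#
.....#.
....#..
...#...
..#....  (repeats step 0; period 7)
step 8: .#.....
position 1 holds .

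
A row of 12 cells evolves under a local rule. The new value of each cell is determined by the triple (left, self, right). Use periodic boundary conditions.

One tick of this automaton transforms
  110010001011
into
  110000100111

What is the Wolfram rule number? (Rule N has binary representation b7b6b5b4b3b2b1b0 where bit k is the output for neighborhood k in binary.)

233

position 0: 111 → 1  (bit 7 = 1)
position 1: 110 → 1  (bit 6 = 1)
position 9: 101 → 1  (bit 5 = 1)
position 2: 100 → 0  (bit 4 = 0)
position 10: 011 → 1  (bit 3 = 1)
position 4: 010 → 0  (bit 2 = 0)
position 3: 001 → 0  (bit 1 = 0)
position 6: 000 → 1  (bit 0 = 1)
bits b7..b0 = 11101001 = 233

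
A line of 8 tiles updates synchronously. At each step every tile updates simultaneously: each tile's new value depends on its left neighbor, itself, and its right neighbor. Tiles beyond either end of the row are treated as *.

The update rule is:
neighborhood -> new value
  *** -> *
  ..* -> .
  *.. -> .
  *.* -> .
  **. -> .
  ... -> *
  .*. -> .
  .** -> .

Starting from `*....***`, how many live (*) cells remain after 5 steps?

..**..**
.......*
.*****..
..***...
...*..*.
count of *: 2

2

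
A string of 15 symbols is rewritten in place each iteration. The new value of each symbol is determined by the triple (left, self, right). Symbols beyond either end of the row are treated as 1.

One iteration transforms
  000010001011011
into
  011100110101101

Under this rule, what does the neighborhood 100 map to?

At position 0 the neighborhood is 100; the next row has 0 there.

0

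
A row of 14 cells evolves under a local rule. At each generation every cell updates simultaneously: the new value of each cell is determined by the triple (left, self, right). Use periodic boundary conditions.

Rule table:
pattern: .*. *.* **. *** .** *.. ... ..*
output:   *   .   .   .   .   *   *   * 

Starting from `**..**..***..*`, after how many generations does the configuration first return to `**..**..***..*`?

..**..**...**.
**..**..***..*

2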